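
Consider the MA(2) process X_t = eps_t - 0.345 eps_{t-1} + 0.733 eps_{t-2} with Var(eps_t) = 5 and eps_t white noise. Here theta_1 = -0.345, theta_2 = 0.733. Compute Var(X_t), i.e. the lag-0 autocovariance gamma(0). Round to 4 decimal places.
\gamma(0) = 8.2816

For an MA(q) process X_t = eps_t + sum_i theta_i eps_{t-i} with
Var(eps_t) = sigma^2, the variance is
  gamma(0) = sigma^2 * (1 + sum_i theta_i^2).
  sum_i theta_i^2 = (-0.345)^2 + (0.733)^2 = 0.119025 + 0.537289 = 0.656314.
  gamma(0) = 5 * (1 + 0.656314) = 5 * 1.656314 = 8.28157, which rounds to 8.2816.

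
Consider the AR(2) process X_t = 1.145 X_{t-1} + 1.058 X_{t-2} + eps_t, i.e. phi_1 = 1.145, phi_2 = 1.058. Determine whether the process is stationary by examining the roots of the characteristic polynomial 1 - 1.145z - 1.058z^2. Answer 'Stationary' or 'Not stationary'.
\text{Not stationary}

The AR(p) characteristic polynomial is P(z) = 1 - 1.145z - 1.058z^2.
Stationarity requires all roots to lie outside the unit circle, i.e. |z| > 1 for every root.
Set 1 + (-1.145) z + (-1.058) z^2 = 0, i.e. a z^2 + b z + c = 0 with a = -1.058, b = -1.145, c = 1.
Discriminant D = b^2 - 4ac = (-1.145)^2 - 4*(-1.058)*1 = 1.311025 - (-4.232) = 5.543025.
D >= 0, so the roots are real: z = (-b +/- sqrt(D)) / (2a) = (1.145 +/- 2.354363) / (-2.116).
  z_1 = (1.145 + 2.354363) / (-2.116) = -1.6538,   |z_1| = 1.6538.
  z_2 = (1.145 - 2.354363) / (-2.116) = 0.5715,   |z_2| = 0.5715.
Moduli of all roots: 1.6538, 0.5715.
All moduli strictly greater than 1? No.
Verdict: Not stationary.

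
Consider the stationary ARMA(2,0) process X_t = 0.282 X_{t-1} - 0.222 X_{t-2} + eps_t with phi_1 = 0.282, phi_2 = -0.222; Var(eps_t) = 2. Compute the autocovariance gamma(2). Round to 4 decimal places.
\gamma(2) = -0.3487

Multiply the model equation by X_{t-k} and take expectations. With theta_0 = psi_0 = 1 and psi_j the MA(infinity) weights, this gives
  gamma(k) - sum_i phi_i gamma(k-i) = c_k,
  c_k = sigma^2 * sum_{j=k..q} theta_j psi_{j-k}   (c_k = 0 for k > q),
using gamma(-m) = gamma(m).
Pure AR (q = 0): c_0 = sigma^2 = 2, c_k = 0 for k >= 1.
Equations for k = 0, 1, 2 (AR order 2, c_2 = 0):
  (E0) gamma(0) = phi_1 gamma(1) + phi_2 gamma(2) + c_0
  (E1) gamma(1) = phi_1 gamma(0) + phi_2 gamma(1) + c_1
  (E2) gamma(2) = phi_1 gamma(1) + phi_2 gamma(0)
From (E1): gamma(1) = A gamma(0) + B with
  A = phi_1 / (1 - phi_2) = 0.282 / 1.222 = 0.230769,   B = c_1 / (1 - phi_2) = 0 / 1.222 = 0.
Insert (E2) into (E0): gamma(0) (1 - phi_2^2) = phi_1 (1 + phi_2) gamma(1) + c_0.
  phi_1 (1 + phi_2) = (0.282)(0.778) = 0.219396,   1 - phi_2^2 = 0.950716.
Replace gamma(1) by A gamma(0) + B and collect gamma(0):
  gamma(0) [0.950716 - (0.219396)(0.230769)] = c_0 = 2
  gamma(0) * 0.900086 = 2
  gamma(0) = 2 / 0.900086 = 2.22201.
  gamma(1) = A gamma(0) = (0.230769)(2.22201) = 0.512771.
  gamma(2) = phi_1 gamma(1) + phi_2 gamma(0) = (0.282)(0.512771) + (-0.222)(2.22201) = -0.348685.
Therefore gamma(2) = -0.3487 (to 4 decimal places).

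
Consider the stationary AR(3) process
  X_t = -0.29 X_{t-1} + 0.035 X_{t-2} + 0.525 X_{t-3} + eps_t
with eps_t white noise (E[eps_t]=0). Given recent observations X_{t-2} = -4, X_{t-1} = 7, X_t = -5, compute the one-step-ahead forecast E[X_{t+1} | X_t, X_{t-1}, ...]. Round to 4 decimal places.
E[X_{t+1} \mid \mathcal F_t] = -0.4050

For an AR(p) model X_t = c + sum_i phi_i X_{t-i} + eps_t, the
one-step-ahead conditional mean is
  E[X_{t+1} | X_t, ...] = c + sum_i phi_i X_{t+1-i}.
Substitute known values:
  E[X_{t+1} | ...] = (-0.29) * (-5) + (0.035) * (7) + (0.525) * (-4)
                   = -0.4050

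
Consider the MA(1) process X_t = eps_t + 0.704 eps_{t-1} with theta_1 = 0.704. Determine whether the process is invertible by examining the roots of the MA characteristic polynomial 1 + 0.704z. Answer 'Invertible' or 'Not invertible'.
\text{Invertible}

The MA(q) characteristic polynomial is P(z) = 1 + 0.704z.
Invertibility requires all roots to lie outside the unit circle, i.e. |z| > 1 for every root.
This is linear in z: 1 + (0.704) z = 0  =>  z = -1/(0.704) = -1.420455,  |z| = 1.420455.
Moduli of all roots: 1.4205.
All moduli strictly greater than 1? Yes.
Verdict: Invertible.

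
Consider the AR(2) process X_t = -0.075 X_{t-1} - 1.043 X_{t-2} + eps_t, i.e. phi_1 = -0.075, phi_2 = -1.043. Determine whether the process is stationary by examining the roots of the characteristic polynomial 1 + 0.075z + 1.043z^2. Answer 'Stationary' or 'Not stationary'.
\text{Not stationary}

The AR(p) characteristic polynomial is P(z) = 1 + 0.075z + 1.043z^2.
Stationarity requires all roots to lie outside the unit circle, i.e. |z| > 1 for every root.
Set 1 + (0.075) z + (1.043) z^2 = 0, i.e. a z^2 + b z + c = 0 with a = 1.043, b = 0.075, c = 1.
Discriminant D = b^2 - 4ac = (0.075)^2 - 4*(1.043)*1 = 0.005625 - (4.172) = -4.166375.
D < 0, so the roots are the complex-conjugate pair z = (-b +/- i sqrt(-D)) / (2a) = -0.036 +/- 0.9785i.
For a conjugate pair |z|^2 = z * conj(z) = (product of roots) = c/a = 1/(1.043) = 0.958773, so |z| = sqrt(0.958773) = 0.9792 for both roots.
Moduli of all roots: 0.9792, 0.9792.
All moduli strictly greater than 1? No.
Verdict: Not stationary.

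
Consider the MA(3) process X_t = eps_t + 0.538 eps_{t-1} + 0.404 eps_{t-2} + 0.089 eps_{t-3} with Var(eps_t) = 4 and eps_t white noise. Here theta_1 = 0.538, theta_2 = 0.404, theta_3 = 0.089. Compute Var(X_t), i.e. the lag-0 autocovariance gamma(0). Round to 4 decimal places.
\gamma(0) = 5.8423

For an MA(q) process X_t = eps_t + sum_i theta_i eps_{t-i} with
Var(eps_t) = sigma^2, the variance is
  gamma(0) = sigma^2 * (1 + sum_i theta_i^2).
  sum_i theta_i^2 = (0.538)^2 + (0.404)^2 + (0.089)^2 = 0.289444 + 0.163216 + 0.007921 = 0.460581.
  gamma(0) = 4 * (1 + 0.460581) = 4 * 1.460581 = 5.842324, which rounds to 5.8423.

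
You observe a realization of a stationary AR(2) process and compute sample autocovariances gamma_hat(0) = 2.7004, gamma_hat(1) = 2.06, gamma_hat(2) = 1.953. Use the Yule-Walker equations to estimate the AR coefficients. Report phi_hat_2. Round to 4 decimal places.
\hat\phi_{2} = 0.3380

The Yule-Walker equations for an AR(p) process read, in matrix form,
  Gamma_p phi = r_p,   with   (Gamma_p)_{ij} = gamma(|i - j|),
                       (r_p)_i = gamma(i),   i,j = 1..p.
Substitute the sample gammas (Toeplitz matrix and right-hand side of size 2):
  Gamma_p = [[2.7004, 2.06], [2.06, 2.7004]]
  r_p     = [2.06, 1.953]
Written out:
  2.7004 phi_1 + 2.06 phi_2 = 2.06
  2.06 phi_1 + 2.7004 phi_2 = 1.953
Solve by Cramer's rule:
  det = gamma(0)^2 - gamma(1)^2 = (2.7004)^2 - (2.06)^2 = 7.29216016 - 4.2436 = 3.04856016
  phi_hat_1 = [gamma(1) gamma(0) - gamma(1) gamma(2)] / det = [(2.06)(2.7004) - (2.06)(1.953)] / 3.04856016 = 1.539644 / 3.04856016 = 0.505
  phi_hat_2 = [gamma(0) gamma(2) - gamma(1)^2] / det = [(2.7004)(1.953) - (2.06)^2] / 3.04856016 = 1.0302812 / 3.04856016 = 0.338
So phi_hat = [0.5050, 0.3380].
Therefore phi_hat_2 = 0.3380.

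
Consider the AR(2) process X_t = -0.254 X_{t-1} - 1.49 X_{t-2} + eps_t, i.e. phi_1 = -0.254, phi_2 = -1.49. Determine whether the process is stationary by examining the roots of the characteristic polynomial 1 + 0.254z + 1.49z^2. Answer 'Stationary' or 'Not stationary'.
\text{Not stationary}

The AR(p) characteristic polynomial is P(z) = 1 + 0.254z + 1.49z^2.
Stationarity requires all roots to lie outside the unit circle, i.e. |z| > 1 for every root.
Set 1 + (0.254) z + (1.49) z^2 = 0, i.e. a z^2 + b z + c = 0 with a = 1.49, b = 0.254, c = 1.
Discriminant D = b^2 - 4ac = (0.254)^2 - 4*(1.49)*1 = 0.064516 - (5.96) = -5.895484.
D < 0, so the roots are the complex-conjugate pair z = (-b +/- i sqrt(-D)) / (2a) = -0.0852 +/- 0.8148i.
For a conjugate pair |z|^2 = z * conj(z) = (product of roots) = c/a = 1/(1.49) = 0.671141, so |z| = sqrt(0.671141) = 0.8192 for both roots.
Moduli of all roots: 0.8192, 0.8192.
All moduli strictly greater than 1? No.
Verdict: Not stationary.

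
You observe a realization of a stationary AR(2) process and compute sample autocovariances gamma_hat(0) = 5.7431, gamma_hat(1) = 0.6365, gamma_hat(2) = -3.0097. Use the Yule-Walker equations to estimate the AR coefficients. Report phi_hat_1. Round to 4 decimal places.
\hat\phi_{1} = 0.1710

The Yule-Walker equations for an AR(p) process read, in matrix form,
  Gamma_p phi = r_p,   with   (Gamma_p)_{ij} = gamma(|i - j|),
                       (r_p)_i = gamma(i),   i,j = 1..p.
Substitute the sample gammas (Toeplitz matrix and right-hand side of size 2):
  Gamma_p = [[5.7431, 0.6365], [0.6365, 5.7431]]
  r_p     = [0.6365, -3.0097]
Written out:
  5.7431 phi_1 + 0.6365 phi_2 = 0.6365
  0.6365 phi_1 + 5.7431 phi_2 = -3.0097
Solve by Cramer's rule:
  det = gamma(0)^2 - gamma(1)^2 = (5.7431)^2 - (0.6365)^2 = 32.98319761 - 0.40513225 = 32.57806536
  phi_hat_1 = [gamma(1) gamma(0) - gamma(1) gamma(2)] / det = [(0.6365)(5.7431) - (0.6365)(-3.0097)] / 32.57806536 = 5.5711572 / 32.57806536 = 0.171
  phi_hat_2 = [gamma(0) gamma(2) - gamma(1)^2] / det = [(5.7431)(-3.0097) - (0.6365)^2] / 32.57806536 = -17.69014032 / 32.57806536 = -0.543
So phi_hat = [0.1710, -0.5430].
Therefore phi_hat_1 = 0.1710.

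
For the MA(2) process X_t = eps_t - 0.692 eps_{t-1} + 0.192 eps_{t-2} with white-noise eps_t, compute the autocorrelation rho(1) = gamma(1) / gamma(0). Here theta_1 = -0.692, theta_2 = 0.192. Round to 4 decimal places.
\rho(1) = -0.5442

For an MA(q) process with theta_0 = 1, the autocovariance is
  gamma(k) = sigma^2 * sum_{i=0..q-k} theta_i * theta_{i+k},
and rho(k) = gamma(k) / gamma(0). Sigma^2 cancels.
  numerator   = (1)*(-0.692) + (-0.692)*(0.192) = -0.824864.
  denominator = (1)^2 + (-0.692)^2 + (0.192)^2 = 1.515728.
  rho(1) = -0.824864 / 1.515728 = -0.5442.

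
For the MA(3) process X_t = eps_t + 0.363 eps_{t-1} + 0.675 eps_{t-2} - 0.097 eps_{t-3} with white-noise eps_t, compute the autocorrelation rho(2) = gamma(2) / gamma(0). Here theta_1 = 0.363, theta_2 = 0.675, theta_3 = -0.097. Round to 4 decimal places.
\rho(2) = 0.4007

For an MA(q) process with theta_0 = 1, the autocovariance is
  gamma(k) = sigma^2 * sum_{i=0..q-k} theta_i * theta_{i+k},
and rho(k) = gamma(k) / gamma(0). Sigma^2 cancels.
  numerator   = (1)*(0.675) + (0.363)*(-0.097) = 0.639789.
  denominator = (1)^2 + (0.363)^2 + (0.675)^2 + (-0.097)^2 = 1.596803.
  rho(2) = 0.639789 / 1.596803 = 0.4007.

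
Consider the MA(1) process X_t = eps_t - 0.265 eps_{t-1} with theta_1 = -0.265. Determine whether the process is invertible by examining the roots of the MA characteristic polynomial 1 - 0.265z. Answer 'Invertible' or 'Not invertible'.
\text{Invertible}

The MA(q) characteristic polynomial is P(z) = 1 - 0.265z.
Invertibility requires all roots to lie outside the unit circle, i.e. |z| > 1 for every root.
This is linear in z: 1 + (-0.265) z = 0  =>  z = -1/(-0.265) = 3.773585,  |z| = 3.773585.
Moduli of all roots: 3.7736.
All moduli strictly greater than 1? Yes.
Verdict: Invertible.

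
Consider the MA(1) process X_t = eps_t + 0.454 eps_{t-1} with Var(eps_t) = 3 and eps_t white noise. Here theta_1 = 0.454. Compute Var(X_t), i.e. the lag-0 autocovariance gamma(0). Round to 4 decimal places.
\gamma(0) = 3.6183

For an MA(q) process X_t = eps_t + sum_i theta_i eps_{t-i} with
Var(eps_t) = sigma^2, the variance is
  gamma(0) = sigma^2 * (1 + sum_i theta_i^2).
  sum_i theta_i^2 = (0.454)^2 = 0.206116.
  gamma(0) = 3 * (1 + 0.206116) = 3 * 1.206116 = 3.618348, which rounds to 3.6183.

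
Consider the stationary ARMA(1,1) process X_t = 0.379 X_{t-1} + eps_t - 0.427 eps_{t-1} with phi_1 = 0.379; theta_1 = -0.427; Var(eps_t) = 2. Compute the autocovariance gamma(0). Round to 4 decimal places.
\gamma(0) = 2.0054

Multiply the model equation by X_{t-k} and take expectations. With theta_0 = psi_0 = 1 and psi_j the MA(infinity) weights, this gives
  gamma(k) - sum_i phi_i gamma(k-i) = c_k,
  c_k = sigma^2 * sum_{j=k..q} theta_j psi_{j-k}   (c_k = 0 for k > q),
using gamma(-m) = gamma(m).
psi-weights needed (psi_j = theta_j + sum_i phi_i psi_{j-i}):
  psi_1 = theta_1 + phi_1 = -0.427 + (0.379) = -0.048
Right-hand sides:
  c_0 = sigma^2 (1 + theta_1 psi_1) = 2 * (1 + (-0.427)(-0.048)) = 2 * 1.020496 = 2.040992
  c_1 = sigma^2 theta_1 = 2 * (-0.427) = -0.854
  c_2 = 0
Equations for k = 0 and k = 1 (AR order 1):
  gamma(0) = phi_1 gamma(1) + c_0
  gamma(1) = phi_1 gamma(0) + c_1
Substituting the second into the first: gamma(0) (1 - phi_1^2) = c_0 + phi_1 c_1, so
  gamma(0) = (c_0 + phi_1 c_1) / (1 - phi_1^2) = (2.040992 + (0.379)(-0.854)) / (1 - (0.379)^2) = 1.717326 / 0.856359 = 2.005381.
Therefore gamma(0) = 2.0054 (to 4 decimal places).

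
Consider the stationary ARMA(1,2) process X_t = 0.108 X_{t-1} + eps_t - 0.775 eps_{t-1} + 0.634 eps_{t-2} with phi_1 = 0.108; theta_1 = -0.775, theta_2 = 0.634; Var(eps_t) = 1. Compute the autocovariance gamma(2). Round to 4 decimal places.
\gamma(2) = 0.5252

Multiply the model equation by X_{t-k} and take expectations. With theta_0 = psi_0 = 1 and psi_j the MA(infinity) weights, this gives
  gamma(k) - sum_i phi_i gamma(k-i) = c_k,
  c_k = sigma^2 * sum_{j=k..q} theta_j psi_{j-k}   (c_k = 0 for k > q),
using gamma(-m) = gamma(m).
psi-weights needed (psi_j = theta_j + sum_i phi_i psi_{j-i}):
  psi_1 = theta_1 + phi_1 = -0.775 + (0.108) = -0.667
  psi_2 = theta_2 + phi_1 psi_1 = 0.634 + (0.108)(-0.667) = 0.561964
Right-hand sides:
  c_0 = sigma^2 (1 + theta_1 psi_1 + theta_2 psi_2) = 1 * (1 + (-0.775)(-0.667) + (0.634)(0.561964)) = 1 * 1.87321 = 1.87321
  c_1 = sigma^2 (theta_1 + theta_2 psi_1) = 1 * (-0.775 + (0.634)(-0.667)) = -1.197878
  c_2 = sigma^2 theta_2 = 1 * (0.634) = 0.634
Equations for k = 0 and k = 1 (AR order 1):
  gamma(0) = phi_1 gamma(1) + c_0
  gamma(1) = phi_1 gamma(0) + c_1
Substituting the second into the first: gamma(0) (1 - phi_1^2) = c_0 + phi_1 c_1, so
  gamma(0) = (c_0 + phi_1 c_1) / (1 - phi_1^2) = (1.87321 + (0.108)(-1.197878)) / (1 - (0.108)^2) = 1.743839 / 0.988336 = 1.76442.
  gamma(1) = phi_1 gamma(0) + c_1 = (0.108)(1.76442) + (-1.197878) = -1.007321.
For k = 2: gamma(2) = phi_1 gamma(1) + c_2
  = (0.108)(-1.007321) + (0.634) = 0.525209.
Therefore gamma(2) = 0.5252 (to 4 decimal places).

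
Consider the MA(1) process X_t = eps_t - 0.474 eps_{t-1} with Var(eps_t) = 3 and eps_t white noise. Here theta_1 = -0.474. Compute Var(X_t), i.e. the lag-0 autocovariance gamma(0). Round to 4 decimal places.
\gamma(0) = 3.6740

For an MA(q) process X_t = eps_t + sum_i theta_i eps_{t-i} with
Var(eps_t) = sigma^2, the variance is
  gamma(0) = sigma^2 * (1 + sum_i theta_i^2).
  sum_i theta_i^2 = (-0.474)^2 = 0.224676.
  gamma(0) = 3 * (1 + 0.224676) = 3 * 1.224676 = 3.674028, which rounds to 3.6740.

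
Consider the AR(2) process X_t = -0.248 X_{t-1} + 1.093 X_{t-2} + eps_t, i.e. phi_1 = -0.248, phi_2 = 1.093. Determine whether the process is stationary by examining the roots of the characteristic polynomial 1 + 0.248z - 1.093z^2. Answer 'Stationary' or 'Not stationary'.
\text{Not stationary}

The AR(p) characteristic polynomial is P(z) = 1 + 0.248z - 1.093z^2.
Stationarity requires all roots to lie outside the unit circle, i.e. |z| > 1 for every root.
Set 1 + (0.248) z + (-1.093) z^2 = 0, i.e. a z^2 + b z + c = 0 with a = -1.093, b = 0.248, c = 1.
Discriminant D = b^2 - 4ac = (0.248)^2 - 4*(-1.093)*1 = 0.061504 - (-4.372) = 4.433504.
D >= 0, so the roots are real: z = (-b +/- sqrt(D)) / (2a) = (-0.248 +/- 2.105589) / (-2.186).
  z_1 = (-0.248 + 2.105589) / (-2.186) = -0.8498,   |z_1| = 0.8498.
  z_2 = (-0.248 - 2.105589) / (-2.186) = 1.0767,   |z_2| = 1.0767.
Moduli of all roots: 0.8498, 1.0767.
All moduli strictly greater than 1? No.
Verdict: Not stationary.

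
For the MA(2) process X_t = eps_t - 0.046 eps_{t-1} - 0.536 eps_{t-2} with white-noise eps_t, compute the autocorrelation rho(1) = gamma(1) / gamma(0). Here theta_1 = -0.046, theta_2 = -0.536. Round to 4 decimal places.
\rho(1) = -0.0166

For an MA(q) process with theta_0 = 1, the autocovariance is
  gamma(k) = sigma^2 * sum_{i=0..q-k} theta_i * theta_{i+k},
and rho(k) = gamma(k) / gamma(0). Sigma^2 cancels.
  numerator   = (1)*(-0.046) + (-0.046)*(-0.536) = -0.021344.
  denominator = (1)^2 + (-0.046)^2 + (-0.536)^2 = 1.289412.
  rho(1) = -0.021344 / 1.289412 = -0.0166.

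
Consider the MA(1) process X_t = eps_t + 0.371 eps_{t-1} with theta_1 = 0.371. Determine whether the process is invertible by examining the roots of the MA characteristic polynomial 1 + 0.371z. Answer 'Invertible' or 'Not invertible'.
\text{Invertible}

The MA(q) characteristic polynomial is P(z) = 1 + 0.371z.
Invertibility requires all roots to lie outside the unit circle, i.e. |z| > 1 for every root.
This is linear in z: 1 + (0.371) z = 0  =>  z = -1/(0.371) = -2.695418,  |z| = 2.695418.
Moduli of all roots: 2.6954.
All moduli strictly greater than 1? Yes.
Verdict: Invertible.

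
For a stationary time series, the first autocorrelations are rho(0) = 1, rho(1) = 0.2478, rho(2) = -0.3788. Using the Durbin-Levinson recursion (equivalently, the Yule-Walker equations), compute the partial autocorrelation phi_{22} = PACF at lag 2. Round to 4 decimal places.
\phi_{22} = -0.4690

The PACF at lag k is phi_{kk}, the last component of the solution
to the Yule-Walker system G_k phi = r_k where
  (G_k)_{ij} = rho(|i - j|), (r_k)_i = rho(i), i,j = 1..k.
Equivalently, Durbin-Levinson gives phi_{kk} iteratively:
  phi_{11} = rho(1)
  phi_{kk} = [rho(k) - sum_{j=1..k-1} phi_{k-1,j} rho(k-j)]
            / [1 - sum_{j=1..k-1} phi_{k-1,j} rho(j)],
  phi_{k,j} = phi_{k-1,j} - phi_{kk} phi_{k-1,k-j},  j = 1..k-1.
Step k = 1:
  phi_11 = rho(1) = 0.2478.
Step k = 2:
  phi_22 = [rho(2) - phi_11 rho(1)] / [1 - phi_11 rho(1)] = [-0.3788 - (0.2478)(0.2478)] / [1 - (0.2478)(0.2478)]
         = -0.44020484 / 0.93859516 = -0.469.
Therefore phi_{22} = -0.4690.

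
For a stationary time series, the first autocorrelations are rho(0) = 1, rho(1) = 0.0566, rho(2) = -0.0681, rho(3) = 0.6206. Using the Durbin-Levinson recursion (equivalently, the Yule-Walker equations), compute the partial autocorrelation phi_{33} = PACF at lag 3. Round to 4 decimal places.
\phi_{33} = 0.6340

The PACF at lag k is phi_{kk}, the last component of the solution
to the Yule-Walker system G_k phi = r_k where
  (G_k)_{ij} = rho(|i - j|), (r_k)_i = rho(i), i,j = 1..k.
Equivalently, Durbin-Levinson gives phi_{kk} iteratively:
  phi_{11} = rho(1)
  phi_{kk} = [rho(k) - sum_{j=1..k-1} phi_{k-1,j} rho(k-j)]
            / [1 - sum_{j=1..k-1} phi_{k-1,j} rho(j)],
  phi_{k,j} = phi_{k-1,j} - phi_{kk} phi_{k-1,k-j},  j = 1..k-1.
Step k = 1:
  phi_11 = rho(1) = 0.0566.
Step k = 2:
  phi_22 = [rho(2) - phi_11 rho(1)] / [1 - phi_11 rho(1)] = [-0.0681 - (0.0566)(0.0566)] / [1 - (0.0566)(0.0566)]
         = -0.07130356 / 0.99679644 = -0.071533.
  Update: phi_21 = phi_11 - phi_22 phi_11 = 0.0566 - (-0.071533)(0.0566) = 0.060649.
Step k = 3:
  phi_33 = [rho(3) - phi_21 rho(2) - phi_22 rho(1)] / [1 - phi_21 rho(1) - phi_22 rho(2)]
    numerator   = 0.6206 - (0.060649)(-0.0681) - (-0.071533)(0.0566) = 0.62877893
    denominator = 1 - (0.060649)(0.0566) - (-0.071533)(-0.0681) = 0.9916959
  phi_33 = 0.62877893 / 0.9916959 = 0.634.
Therefore phi_{33} = 0.6340.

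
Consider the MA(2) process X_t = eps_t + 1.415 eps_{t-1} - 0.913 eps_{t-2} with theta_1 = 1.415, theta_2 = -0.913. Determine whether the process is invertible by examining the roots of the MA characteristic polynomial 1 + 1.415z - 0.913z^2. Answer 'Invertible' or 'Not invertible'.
\text{Not invertible}

The MA(q) characteristic polynomial is P(z) = 1 + 1.415z - 0.913z^2.
Invertibility requires all roots to lie outside the unit circle, i.e. |z| > 1 for every root.
Set 1 + (1.415) z + (-0.913) z^2 = 0, i.e. a z^2 + b z + c = 0 with a = -0.913, b = 1.415, c = 1.
Discriminant D = b^2 - 4ac = (1.415)^2 - 4*(-0.913)*1 = 2.002225 - (-3.652) = 5.654225.
D >= 0, so the roots are real: z = (-b +/- sqrt(D)) / (2a) = (-1.415 +/- 2.377861) / (-1.826).
  z_1 = (-1.415 + 2.377861) / (-1.826) = -0.5273,   |z_1| = 0.5273.
  z_2 = (-1.415 - 2.377861) / (-1.826) = 2.0771,   |z_2| = 2.0771.
Moduli of all roots: 0.5273, 2.0771.
All moduli strictly greater than 1? No.
Verdict: Not invertible.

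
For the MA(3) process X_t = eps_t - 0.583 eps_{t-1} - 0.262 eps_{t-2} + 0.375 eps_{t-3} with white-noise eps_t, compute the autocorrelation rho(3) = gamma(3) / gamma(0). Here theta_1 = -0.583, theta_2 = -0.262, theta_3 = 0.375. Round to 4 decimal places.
\rho(3) = 0.2421

For an MA(q) process with theta_0 = 1, the autocovariance is
  gamma(k) = sigma^2 * sum_{i=0..q-k} theta_i * theta_{i+k},
and rho(k) = gamma(k) / gamma(0). Sigma^2 cancels.
  numerator   = (1)*(0.375) = 0.375.
  denominator = (1)^2 + (-0.583)^2 + (-0.262)^2 + (0.375)^2 = 1.549158.
  rho(3) = 0.375 / 1.549158 = 0.2421.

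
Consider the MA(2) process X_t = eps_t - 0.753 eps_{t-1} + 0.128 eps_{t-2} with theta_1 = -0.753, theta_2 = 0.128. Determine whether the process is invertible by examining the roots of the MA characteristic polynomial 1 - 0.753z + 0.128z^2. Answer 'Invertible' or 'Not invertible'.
\text{Invertible}

The MA(q) characteristic polynomial is P(z) = 1 - 0.753z + 0.128z^2.
Invertibility requires all roots to lie outside the unit circle, i.e. |z| > 1 for every root.
Set 1 + (-0.753) z + (0.128) z^2 = 0, i.e. a z^2 + b z + c = 0 with a = 0.128, b = -0.753, c = 1.
Discriminant D = b^2 - 4ac = (-0.753)^2 - 4*(0.128)*1 = 0.567009 - (0.512) = 0.055009.
D >= 0, so the roots are real: z = (-b +/- sqrt(D)) / (2a) = (0.753 +/- 0.23454) / (0.256).
  z_1 = (0.753 + 0.23454) / (0.256) = 3.8576,   |z_1| = 3.8576.
  z_2 = (0.753 - 0.23454) / (0.256) = 2.0252,   |z_2| = 2.0252.
Moduli of all roots: 3.8576, 2.0252.
All moduli strictly greater than 1? Yes.
Verdict: Invertible.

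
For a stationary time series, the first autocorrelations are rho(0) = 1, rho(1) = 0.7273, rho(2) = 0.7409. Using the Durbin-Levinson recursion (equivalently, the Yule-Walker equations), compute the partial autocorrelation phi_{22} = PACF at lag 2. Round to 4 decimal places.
\phi_{22} = 0.4499

The PACF at lag k is phi_{kk}, the last component of the solution
to the Yule-Walker system G_k phi = r_k where
  (G_k)_{ij} = rho(|i - j|), (r_k)_i = rho(i), i,j = 1..k.
Equivalently, Durbin-Levinson gives phi_{kk} iteratively:
  phi_{11} = rho(1)
  phi_{kk} = [rho(k) - sum_{j=1..k-1} phi_{k-1,j} rho(k-j)]
            / [1 - sum_{j=1..k-1} phi_{k-1,j} rho(j)],
  phi_{k,j} = phi_{k-1,j} - phi_{kk} phi_{k-1,k-j},  j = 1..k-1.
Step k = 1:
  phi_11 = rho(1) = 0.7273.
Step k = 2:
  phi_22 = [rho(2) - phi_11 rho(1)] / [1 - phi_11 rho(1)] = [0.7409 - (0.7273)(0.7273)] / [1 - (0.7273)(0.7273)]
         = 0.21193471 / 0.47103471 = 0.4499.
Therefore phi_{22} = 0.4499.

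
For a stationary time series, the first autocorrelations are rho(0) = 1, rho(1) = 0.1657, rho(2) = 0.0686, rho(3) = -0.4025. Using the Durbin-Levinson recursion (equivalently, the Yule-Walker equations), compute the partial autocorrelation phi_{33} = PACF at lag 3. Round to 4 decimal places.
\phi_{33} = -0.4330

The PACF at lag k is phi_{kk}, the last component of the solution
to the Yule-Walker system G_k phi = r_k where
  (G_k)_{ij} = rho(|i - j|), (r_k)_i = rho(i), i,j = 1..k.
Equivalently, Durbin-Levinson gives phi_{kk} iteratively:
  phi_{11} = rho(1)
  phi_{kk} = [rho(k) - sum_{j=1..k-1} phi_{k-1,j} rho(k-j)]
            / [1 - sum_{j=1..k-1} phi_{k-1,j} rho(j)],
  phi_{k,j} = phi_{k-1,j} - phi_{kk} phi_{k-1,k-j},  j = 1..k-1.
Step k = 1:
  phi_11 = rho(1) = 0.1657.
Step k = 2:
  phi_22 = [rho(2) - phi_11 rho(1)] / [1 - phi_11 rho(1)] = [0.0686 - (0.1657)(0.1657)] / [1 - (0.1657)(0.1657)]
         = 0.04114351 / 0.97254351 = 0.042305.
  Update: phi_21 = phi_11 - phi_22 phi_11 = 0.1657 - (0.042305)(0.1657) = 0.15869.
Step k = 3:
  phi_33 = [rho(3) - phi_21 rho(2) - phi_22 rho(1)] / [1 - phi_21 rho(1) - phi_22 rho(2)]
    numerator   = -0.4025 - (0.15869)(0.0686) - (0.042305)(0.1657) = -0.42039609
    denominator = 1 - (0.15869)(0.1657) - (0.042305)(0.0686) = 0.97080293
  phi_33 = -0.42039609 / 0.97080293 = -0.433.
Therefore phi_{33} = -0.4330.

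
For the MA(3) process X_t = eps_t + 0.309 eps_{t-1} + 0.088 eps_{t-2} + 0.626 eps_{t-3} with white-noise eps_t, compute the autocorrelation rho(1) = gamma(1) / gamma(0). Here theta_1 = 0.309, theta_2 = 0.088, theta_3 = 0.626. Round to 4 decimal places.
\rho(1) = 0.2617

For an MA(q) process with theta_0 = 1, the autocovariance is
  gamma(k) = sigma^2 * sum_{i=0..q-k} theta_i * theta_{i+k},
and rho(k) = gamma(k) / gamma(0). Sigma^2 cancels.
  numerator   = (1)*(0.309) + (0.309)*(0.088) + (0.088)*(0.626) = 0.39128.
  denominator = (1)^2 + (0.309)^2 + (0.088)^2 + (0.626)^2 = 1.495101.
  rho(1) = 0.39128 / 1.495101 = 0.2617.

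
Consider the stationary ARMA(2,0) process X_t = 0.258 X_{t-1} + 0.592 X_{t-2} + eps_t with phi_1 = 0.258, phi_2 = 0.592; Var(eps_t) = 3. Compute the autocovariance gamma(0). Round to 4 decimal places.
\gamma(0) = 7.6961

Multiply the model equation by X_{t-k} and take expectations. With theta_0 = psi_0 = 1 and psi_j the MA(infinity) weights, this gives
  gamma(k) - sum_i phi_i gamma(k-i) = c_k,
  c_k = sigma^2 * sum_{j=k..q} theta_j psi_{j-k}   (c_k = 0 for k > q),
using gamma(-m) = gamma(m).
Pure AR (q = 0): c_0 = sigma^2 = 3, c_k = 0 for k >= 1.
Equations for k = 0, 1, 2 (AR order 2, c_2 = 0):
  (E0) gamma(0) = phi_1 gamma(1) + phi_2 gamma(2) + c_0
  (E1) gamma(1) = phi_1 gamma(0) + phi_2 gamma(1) + c_1
  (E2) gamma(2) = phi_1 gamma(1) + phi_2 gamma(0)
From (E1): gamma(1) = A gamma(0) + B with
  A = phi_1 / (1 - phi_2) = 0.258 / 0.408 = 0.632353,   B = c_1 / (1 - phi_2) = 0 / 0.408 = 0.
Insert (E2) into (E0): gamma(0) (1 - phi_2^2) = phi_1 (1 + phi_2) gamma(1) + c_0.
  phi_1 (1 + phi_2) = (0.258)(1.592) = 0.410736,   1 - phi_2^2 = 0.649536.
Replace gamma(1) by A gamma(0) + B and collect gamma(0):
  gamma(0) [0.649536 - (0.410736)(0.632353)] = c_0 = 3
  gamma(0) * 0.389806 = 3
  gamma(0) = 3 / 0.389806 = 7.696138.
Therefore gamma(0) = 7.6961 (to 4 decimal places).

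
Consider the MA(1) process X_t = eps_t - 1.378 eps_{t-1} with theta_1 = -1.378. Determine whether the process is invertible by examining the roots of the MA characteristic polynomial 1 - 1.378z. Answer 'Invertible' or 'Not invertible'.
\text{Not invertible}

The MA(q) characteristic polynomial is P(z) = 1 - 1.378z.
Invertibility requires all roots to lie outside the unit circle, i.e. |z| > 1 for every root.
This is linear in z: 1 + (-1.378) z = 0  =>  z = -1/(-1.378) = 0.725689,  |z| = 0.725689.
Moduli of all roots: 0.7257.
All moduli strictly greater than 1? No.
Verdict: Not invertible.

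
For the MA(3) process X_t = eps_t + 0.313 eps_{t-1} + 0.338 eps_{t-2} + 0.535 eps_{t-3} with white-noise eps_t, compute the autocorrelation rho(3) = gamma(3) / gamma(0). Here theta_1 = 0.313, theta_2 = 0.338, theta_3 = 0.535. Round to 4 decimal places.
\rho(3) = 0.3570

For an MA(q) process with theta_0 = 1, the autocovariance is
  gamma(k) = sigma^2 * sum_{i=0..q-k} theta_i * theta_{i+k},
and rho(k) = gamma(k) / gamma(0). Sigma^2 cancels.
  numerator   = (1)*(0.535) = 0.535.
  denominator = (1)^2 + (0.313)^2 + (0.338)^2 + (0.535)^2 = 1.498438.
  rho(3) = 0.535 / 1.498438 = 0.3570.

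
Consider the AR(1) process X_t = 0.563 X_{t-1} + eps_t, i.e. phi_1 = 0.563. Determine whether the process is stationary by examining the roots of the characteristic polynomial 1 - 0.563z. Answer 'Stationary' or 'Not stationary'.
\text{Stationary}

The AR(p) characteristic polynomial is P(z) = 1 - 0.563z.
Stationarity requires all roots to lie outside the unit circle, i.e. |z| > 1 for every root.
This is linear in z: 1 + (-0.563) z = 0  =>  z = -1/(-0.563) = 1.776199,  |z| = 1.776199.
Moduli of all roots: 1.7762.
All moduli strictly greater than 1? Yes.
Verdict: Stationary.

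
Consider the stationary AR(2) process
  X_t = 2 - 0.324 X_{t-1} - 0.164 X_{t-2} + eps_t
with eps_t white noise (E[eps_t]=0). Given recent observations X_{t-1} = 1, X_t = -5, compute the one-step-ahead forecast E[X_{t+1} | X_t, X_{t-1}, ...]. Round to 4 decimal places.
E[X_{t+1} \mid \mathcal F_t] = 3.4560

For an AR(p) model X_t = c + sum_i phi_i X_{t-i} + eps_t, the
one-step-ahead conditional mean is
  E[X_{t+1} | X_t, ...] = c + sum_i phi_i X_{t+1-i}.
Substitute known values:
  E[X_{t+1} | ...] = 2 + (-0.324) * (-5) + (-0.164) * (1)
                   = 3.4560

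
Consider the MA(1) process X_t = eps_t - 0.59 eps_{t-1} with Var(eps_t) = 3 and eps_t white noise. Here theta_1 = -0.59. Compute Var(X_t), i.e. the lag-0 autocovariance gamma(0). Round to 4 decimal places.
\gamma(0) = 4.0443

For an MA(q) process X_t = eps_t + sum_i theta_i eps_{t-i} with
Var(eps_t) = sigma^2, the variance is
  gamma(0) = sigma^2 * (1 + sum_i theta_i^2).
  sum_i theta_i^2 = (-0.59)^2 = 0.3481.
  gamma(0) = 3 * (1 + 0.3481) = 3 * 1.3481 = 4.0443.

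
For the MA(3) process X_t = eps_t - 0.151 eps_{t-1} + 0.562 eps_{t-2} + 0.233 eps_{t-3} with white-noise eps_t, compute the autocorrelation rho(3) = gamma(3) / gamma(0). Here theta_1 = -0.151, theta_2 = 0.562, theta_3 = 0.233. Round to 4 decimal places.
\rho(3) = 0.1673

For an MA(q) process with theta_0 = 1, the autocovariance is
  gamma(k) = sigma^2 * sum_{i=0..q-k} theta_i * theta_{i+k},
and rho(k) = gamma(k) / gamma(0). Sigma^2 cancels.
  numerator   = (1)*(0.233) = 0.233.
  denominator = (1)^2 + (-0.151)^2 + (0.562)^2 + (0.233)^2 = 1.392934.
  rho(3) = 0.233 / 1.392934 = 0.1673.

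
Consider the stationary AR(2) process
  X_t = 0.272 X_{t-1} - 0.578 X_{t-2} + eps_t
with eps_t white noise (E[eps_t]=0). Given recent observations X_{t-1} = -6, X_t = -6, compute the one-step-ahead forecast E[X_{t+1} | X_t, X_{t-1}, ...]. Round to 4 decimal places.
E[X_{t+1} \mid \mathcal F_t] = 1.8360

For an AR(p) model X_t = c + sum_i phi_i X_{t-i} + eps_t, the
one-step-ahead conditional mean is
  E[X_{t+1} | X_t, ...] = c + sum_i phi_i X_{t+1-i}.
Substitute known values:
  E[X_{t+1} | ...] = (0.272) * (-6) + (-0.578) * (-6)
                   = 1.8360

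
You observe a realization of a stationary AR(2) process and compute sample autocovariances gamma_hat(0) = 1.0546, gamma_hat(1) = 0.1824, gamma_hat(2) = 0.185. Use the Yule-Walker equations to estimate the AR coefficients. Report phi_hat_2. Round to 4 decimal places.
\hat\phi_{2} = 0.1500

The Yule-Walker equations for an AR(p) process read, in matrix form,
  Gamma_p phi = r_p,   with   (Gamma_p)_{ij} = gamma(|i - j|),
                       (r_p)_i = gamma(i),   i,j = 1..p.
Substitute the sample gammas (Toeplitz matrix and right-hand side of size 2):
  Gamma_p = [[1.0546, 0.1824], [0.1824, 1.0546]]
  r_p     = [0.1824, 0.185]
Written out:
  1.0546 phi_1 + 0.1824 phi_2 = 0.1824
  0.1824 phi_1 + 1.0546 phi_2 = 0.185
Solve by Cramer's rule:
  det = gamma(0)^2 - gamma(1)^2 = (1.0546)^2 - (0.1824)^2 = 1.11218116 - 0.03326976 = 1.0789114
  phi_hat_1 = [gamma(1) gamma(0) - gamma(1) gamma(2)] / det = [(0.1824)(1.0546) - (0.1824)(0.185)] / 1.0789114 = 0.15861504 / 1.0789114 = 0.147
  phi_hat_2 = [gamma(0) gamma(2) - gamma(1)^2] / det = [(1.0546)(0.185) - (0.1824)^2] / 1.0789114 = 0.16183124 / 1.0789114 = 0.15
So phi_hat = [0.1470, 0.1500].
Therefore phi_hat_2 = 0.1500.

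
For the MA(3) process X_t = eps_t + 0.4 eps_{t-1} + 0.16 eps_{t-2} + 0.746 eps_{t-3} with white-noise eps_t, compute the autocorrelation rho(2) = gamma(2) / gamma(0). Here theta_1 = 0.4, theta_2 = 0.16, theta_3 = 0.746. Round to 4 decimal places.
\rho(2) = 0.2631

For an MA(q) process with theta_0 = 1, the autocovariance is
  gamma(k) = sigma^2 * sum_{i=0..q-k} theta_i * theta_{i+k},
and rho(k) = gamma(k) / gamma(0). Sigma^2 cancels.
  numerator   = (1)*(0.16) + (0.4)*(0.746) = 0.4584.
  denominator = (1)^2 + (0.4)^2 + (0.16)^2 + (0.746)^2 = 1.742116.
  rho(2) = 0.4584 / 1.742116 = 0.2631.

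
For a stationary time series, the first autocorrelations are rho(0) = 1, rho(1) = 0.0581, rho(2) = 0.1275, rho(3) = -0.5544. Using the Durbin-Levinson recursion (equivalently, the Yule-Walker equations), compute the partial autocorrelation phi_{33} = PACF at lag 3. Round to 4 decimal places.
\phi_{33} = -0.5790

The PACF at lag k is phi_{kk}, the last component of the solution
to the Yule-Walker system G_k phi = r_k where
  (G_k)_{ij} = rho(|i - j|), (r_k)_i = rho(i), i,j = 1..k.
Equivalently, Durbin-Levinson gives phi_{kk} iteratively:
  phi_{11} = rho(1)
  phi_{kk} = [rho(k) - sum_{j=1..k-1} phi_{k-1,j} rho(k-j)]
            / [1 - sum_{j=1..k-1} phi_{k-1,j} rho(j)],
  phi_{k,j} = phi_{k-1,j} - phi_{kk} phi_{k-1,k-j},  j = 1..k-1.
Step k = 1:
  phi_11 = rho(1) = 0.0581.
Step k = 2:
  phi_22 = [rho(2) - phi_11 rho(1)] / [1 - phi_11 rho(1)] = [0.1275 - (0.0581)(0.0581)] / [1 - (0.0581)(0.0581)]
         = 0.12412439 / 0.99662439 = 0.124545.
  Update: phi_21 = phi_11 - phi_22 phi_11 = 0.0581 - (0.124545)(0.0581) = 0.050864.
Step k = 3:
  phi_33 = [rho(3) - phi_21 rho(2) - phi_22 rho(1)] / [1 - phi_21 rho(1) - phi_22 rho(2)]
    numerator   = -0.5544 - (0.050864)(0.1275) - (0.124545)(0.0581) = -0.56812121
    denominator = 1 - (0.050864)(0.0581) - (0.124545)(0.1275) = 0.98116534
  phi_33 = -0.56812121 / 0.98116534 = -0.579.
Therefore phi_{33} = -0.5790.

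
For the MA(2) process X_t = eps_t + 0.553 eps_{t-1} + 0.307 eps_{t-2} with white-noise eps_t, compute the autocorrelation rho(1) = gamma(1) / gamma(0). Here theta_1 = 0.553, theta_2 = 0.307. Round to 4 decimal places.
\rho(1) = 0.5162

For an MA(q) process with theta_0 = 1, the autocovariance is
  gamma(k) = sigma^2 * sum_{i=0..q-k} theta_i * theta_{i+k},
and rho(k) = gamma(k) / gamma(0). Sigma^2 cancels.
  numerator   = (1)*(0.553) + (0.553)*(0.307) = 0.722771.
  denominator = (1)^2 + (0.553)^2 + (0.307)^2 = 1.400058.
  rho(1) = 0.722771 / 1.400058 = 0.5162.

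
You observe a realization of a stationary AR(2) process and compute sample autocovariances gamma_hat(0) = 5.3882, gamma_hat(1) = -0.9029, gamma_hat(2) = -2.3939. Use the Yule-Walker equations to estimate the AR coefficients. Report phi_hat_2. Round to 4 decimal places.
\hat\phi_{2} = -0.4860

The Yule-Walker equations for an AR(p) process read, in matrix form,
  Gamma_p phi = r_p,   with   (Gamma_p)_{ij} = gamma(|i - j|),
                       (r_p)_i = gamma(i),   i,j = 1..p.
Substitute the sample gammas (Toeplitz matrix and right-hand side of size 2):
  Gamma_p = [[5.3882, -0.9029], [-0.9029, 5.3882]]
  r_p     = [-0.9029, -2.3939]
Written out:
  5.3882 phi_1 - 0.9029 phi_2 = -0.9029
  -0.9029 phi_1 + 5.3882 phi_2 = -2.3939
Solve by Cramer's rule:
  det = gamma(0)^2 - gamma(1)^2 = (5.3882)^2 - (-0.9029)^2 = 29.03269924 - 0.81522841 = 28.21747083
  phi_hat_1 = [gamma(1) gamma(0) - gamma(1) gamma(2)] / det = [(-0.9029)(5.3882) - (-0.9029)(-2.3939)] / 28.21747083 = -7.02645809 / 28.21747083 = -0.249
  phi_hat_2 = [gamma(0) gamma(2) - gamma(1)^2] / det = [(5.3882)(-2.3939) - (-0.9029)^2] / 28.21747083 = -13.71404039 / 28.21747083 = -0.486
So phi_hat = [-0.2490, -0.4860].
Therefore phi_hat_2 = -0.4860.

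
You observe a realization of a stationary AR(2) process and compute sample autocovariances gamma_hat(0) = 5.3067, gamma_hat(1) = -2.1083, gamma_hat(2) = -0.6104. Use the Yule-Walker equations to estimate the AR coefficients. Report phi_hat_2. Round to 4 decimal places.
\hat\phi_{2} = -0.3240

The Yule-Walker equations for an AR(p) process read, in matrix form,
  Gamma_p phi = r_p,   with   (Gamma_p)_{ij} = gamma(|i - j|),
                       (r_p)_i = gamma(i),   i,j = 1..p.
Substitute the sample gammas (Toeplitz matrix and right-hand side of size 2):
  Gamma_p = [[5.3067, -2.1083], [-2.1083, 5.3067]]
  r_p     = [-2.1083, -0.6104]
Written out:
  5.3067 phi_1 - 2.1083 phi_2 = -2.1083
  -2.1083 phi_1 + 5.3067 phi_2 = -0.6104
Solve by Cramer's rule:
  det = gamma(0)^2 - gamma(1)^2 = (5.3067)^2 - (-2.1083)^2 = 28.16106489 - 4.44492889 = 23.716136
  phi_hat_1 = [gamma(1) gamma(0) - gamma(1) gamma(2)] / det = [(-2.1083)(5.3067) - (-2.1083)(-0.6104)] / 23.716136 = -12.47502193 / 23.716136 = -0.526
  phi_hat_2 = [gamma(0) gamma(2) - gamma(1)^2] / det = [(5.3067)(-0.6104) - (-2.1083)^2] / 23.716136 = -7.68413857 / 23.716136 = -0.324
So phi_hat = [-0.5260, -0.3240].
Therefore phi_hat_2 = -0.3240.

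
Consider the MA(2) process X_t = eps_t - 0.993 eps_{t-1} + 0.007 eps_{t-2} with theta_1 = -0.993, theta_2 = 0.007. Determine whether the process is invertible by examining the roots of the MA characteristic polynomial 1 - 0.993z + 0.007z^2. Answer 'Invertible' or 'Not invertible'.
\text{Invertible}

The MA(q) characteristic polynomial is P(z) = 1 - 0.993z + 0.007z^2.
Invertibility requires all roots to lie outside the unit circle, i.e. |z| > 1 for every root.
Set 1 + (-0.993) z + (0.007) z^2 = 0, i.e. a z^2 + b z + c = 0 with a = 0.007, b = -0.993, c = 1.
Discriminant D = b^2 - 4ac = (-0.993)^2 - 4*(0.007)*1 = 0.986049 - (0.028) = 0.958049.
D >= 0, so the roots are real: z = (-b +/- sqrt(D)) / (2a) = (0.993 +/- 0.9788) / (0.014).
  z_1 = (0.993 + 0.9788) / (0.014) = 140.8428,   |z_1| = 140.8428.
  z_2 = (0.993 - 0.9788) / (0.014) = 1.0143,   |z_2| = 1.0143.
Moduli of all roots: 140.8428, 1.0143.
All moduli strictly greater than 1? Yes.
Verdict: Invertible.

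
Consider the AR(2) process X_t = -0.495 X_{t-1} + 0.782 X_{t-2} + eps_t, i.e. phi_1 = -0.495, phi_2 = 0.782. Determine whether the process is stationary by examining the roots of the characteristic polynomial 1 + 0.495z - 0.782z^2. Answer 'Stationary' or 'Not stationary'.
\text{Not stationary}

The AR(p) characteristic polynomial is P(z) = 1 + 0.495z - 0.782z^2.
Stationarity requires all roots to lie outside the unit circle, i.e. |z| > 1 for every root.
Set 1 + (0.495) z + (-0.782) z^2 = 0, i.e. a z^2 + b z + c = 0 with a = -0.782, b = 0.495, c = 1.
Discriminant D = b^2 - 4ac = (0.495)^2 - 4*(-0.782)*1 = 0.245025 - (-3.128) = 3.373025.
D >= 0, so the roots are real: z = (-b +/- sqrt(D)) / (2a) = (-0.495 +/- 1.83658) / (-1.564).
  z_1 = (-0.495 + 1.83658) / (-1.564) = -0.8578,   |z_1| = 0.8578.
  z_2 = (-0.495 - 1.83658) / (-1.564) = 1.4908,   |z_2| = 1.4908.
Moduli of all roots: 0.8578, 1.4908.
All moduli strictly greater than 1? No.
Verdict: Not stationary.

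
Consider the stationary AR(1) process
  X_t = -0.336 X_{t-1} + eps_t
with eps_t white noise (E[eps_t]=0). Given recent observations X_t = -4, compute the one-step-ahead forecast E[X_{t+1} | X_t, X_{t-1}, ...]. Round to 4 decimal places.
E[X_{t+1} \mid \mathcal F_t] = 1.3440

For an AR(p) model X_t = c + sum_i phi_i X_{t-i} + eps_t, the
one-step-ahead conditional mean is
  E[X_{t+1} | X_t, ...] = c + sum_i phi_i X_{t+1-i}.
Substitute known values:
  E[X_{t+1} | ...] = (-0.336) * (-4)
                   = 1.3440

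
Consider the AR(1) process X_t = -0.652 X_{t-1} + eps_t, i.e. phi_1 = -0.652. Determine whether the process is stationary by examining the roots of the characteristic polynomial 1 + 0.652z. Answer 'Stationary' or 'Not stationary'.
\text{Stationary}

The AR(p) characteristic polynomial is P(z) = 1 + 0.652z.
Stationarity requires all roots to lie outside the unit circle, i.e. |z| > 1 for every root.
This is linear in z: 1 + (0.652) z = 0  =>  z = -1/(0.652) = -1.533742,  |z| = 1.533742.
Moduli of all roots: 1.5337.
All moduli strictly greater than 1? Yes.
Verdict: Stationary.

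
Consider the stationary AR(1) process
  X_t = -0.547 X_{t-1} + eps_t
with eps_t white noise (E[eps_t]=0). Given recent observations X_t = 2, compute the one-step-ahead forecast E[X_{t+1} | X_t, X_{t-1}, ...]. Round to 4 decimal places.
E[X_{t+1} \mid \mathcal F_t] = -1.0940

For an AR(p) model X_t = c + sum_i phi_i X_{t-i} + eps_t, the
one-step-ahead conditional mean is
  E[X_{t+1} | X_t, ...] = c + sum_i phi_i X_{t+1-i}.
Substitute known values:
  E[X_{t+1} | ...] = (-0.547) * (2)
                   = -1.0940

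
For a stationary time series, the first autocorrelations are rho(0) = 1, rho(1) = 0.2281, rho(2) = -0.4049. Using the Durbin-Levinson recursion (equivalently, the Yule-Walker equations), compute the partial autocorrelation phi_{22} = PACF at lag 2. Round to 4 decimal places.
\phi_{22} = -0.4820

The PACF at lag k is phi_{kk}, the last component of the solution
to the Yule-Walker system G_k phi = r_k where
  (G_k)_{ij} = rho(|i - j|), (r_k)_i = rho(i), i,j = 1..k.
Equivalently, Durbin-Levinson gives phi_{kk} iteratively:
  phi_{11} = rho(1)
  phi_{kk} = [rho(k) - sum_{j=1..k-1} phi_{k-1,j} rho(k-j)]
            / [1 - sum_{j=1..k-1} phi_{k-1,j} rho(j)],
  phi_{k,j} = phi_{k-1,j} - phi_{kk} phi_{k-1,k-j},  j = 1..k-1.
Step k = 1:
  phi_11 = rho(1) = 0.2281.
Step k = 2:
  phi_22 = [rho(2) - phi_11 rho(1)] / [1 - phi_11 rho(1)] = [-0.4049 - (0.2281)(0.2281)] / [1 - (0.2281)(0.2281)]
         = -0.45692961 / 0.94797039 = -0.482.
Therefore phi_{22} = -0.4820.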